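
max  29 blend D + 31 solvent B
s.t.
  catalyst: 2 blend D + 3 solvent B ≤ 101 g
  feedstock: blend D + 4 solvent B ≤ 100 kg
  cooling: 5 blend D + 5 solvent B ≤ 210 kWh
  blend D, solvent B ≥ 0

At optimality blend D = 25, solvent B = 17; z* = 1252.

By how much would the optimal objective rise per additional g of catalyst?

2

At the optimum: catalyst uses 101 of 101 (binding); feedstock uses 93 of 100 (slack = 7); cooling uses 210 of 210 (binding).
By complementary slackness, y = 0 for the non-binding constraint.
Dual feasibility on the basic columns requires 2·y_catalyst + 5·y_cooling = 29, 3·y_catalyst + 5·y_cooling = 31.
Solving: y_catalyst = 2, y_cooling = 5.
Shadow price of catalyst = 2.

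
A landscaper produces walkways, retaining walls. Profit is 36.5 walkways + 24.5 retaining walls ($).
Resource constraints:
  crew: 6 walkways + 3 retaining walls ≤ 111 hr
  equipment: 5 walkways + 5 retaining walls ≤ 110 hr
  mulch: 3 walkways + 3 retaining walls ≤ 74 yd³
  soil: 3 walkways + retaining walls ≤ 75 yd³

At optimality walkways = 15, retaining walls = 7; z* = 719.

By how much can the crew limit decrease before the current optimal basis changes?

Binding constraints: crew, equipment. The basis is B = [[6,3],[5,5]] with det 15.
Per unit decrease in crew, x* moves by d = (-0.3333, 0.3333).
The basis stays optimal until walkways reaches 0; allowable decrease = 45 hr.

45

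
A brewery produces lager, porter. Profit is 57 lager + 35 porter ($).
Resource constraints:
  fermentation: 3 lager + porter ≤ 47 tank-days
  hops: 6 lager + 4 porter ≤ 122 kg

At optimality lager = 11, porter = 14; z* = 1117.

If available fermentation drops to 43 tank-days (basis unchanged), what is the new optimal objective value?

Both fermentation and hops are binding at x*.
Dual feasibility on the basic columns requires 3·y_fermentation + 6·y_hops = 57, 1·y_fermentation + 4·y_hops = 35.
→ y_fermentation = 3 and y_hops = 8.
Δz = y_fermentation·Δb = 3 × (-4) = -12, so new z* = 1117 − 12 = 1105.

1105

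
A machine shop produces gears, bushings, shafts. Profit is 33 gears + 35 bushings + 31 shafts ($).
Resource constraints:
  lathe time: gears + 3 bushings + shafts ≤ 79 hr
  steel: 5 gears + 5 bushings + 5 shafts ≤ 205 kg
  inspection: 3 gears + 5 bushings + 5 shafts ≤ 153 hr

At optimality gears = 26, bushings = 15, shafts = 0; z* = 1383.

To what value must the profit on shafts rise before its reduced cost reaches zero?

Binding: steel and inspection. Non-binding: lathe time (8 unused).
Since lathe time is not tight, its dual is 0.
Dual feasibility on the basic columns requires 5·y_steel + 3·y_inspection = 33, 5·y_steel + 5·y_inspection = 35.
Solving: y_steel = 6, y_inspection = 1.
shafts enters the basis when its profit ≥ yᵀa₃ = 6·5 + 1·5 = 35.

35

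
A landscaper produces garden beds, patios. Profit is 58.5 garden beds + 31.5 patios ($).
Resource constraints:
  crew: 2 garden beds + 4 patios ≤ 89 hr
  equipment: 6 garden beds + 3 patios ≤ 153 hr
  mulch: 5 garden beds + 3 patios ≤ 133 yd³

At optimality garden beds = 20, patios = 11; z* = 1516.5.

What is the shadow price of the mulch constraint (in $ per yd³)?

4.5

Check each constraint at x*: crew 84/89 (slack 5); equipment 153/153 (tight); mulch 133/133 (tight).
By complementary slackness, y = 0 for the non-binding constraint.
From A_Bᵀ y = c: 6·y_equipment + 5·y_mulch = 58.5; 3·y_equipment + 3·y_mulch = 31.5.
→ y_equipment = 6 and y_mulch = 4.5.
Shadow price of mulch = 4.5.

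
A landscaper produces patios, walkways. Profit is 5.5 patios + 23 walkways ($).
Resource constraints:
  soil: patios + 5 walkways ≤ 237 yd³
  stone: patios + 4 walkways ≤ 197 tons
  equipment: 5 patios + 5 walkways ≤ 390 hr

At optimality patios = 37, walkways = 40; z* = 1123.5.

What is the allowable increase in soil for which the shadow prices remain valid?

9.25

Binding constraints: soil, stone. The basis is B = [[1,5],[1,4]] with det -1.
Per unit increase in soil, x* moves by d = (-4, 1).
The basis stays optimal until patios reaches 0; allowable increase = 9.25 yd³.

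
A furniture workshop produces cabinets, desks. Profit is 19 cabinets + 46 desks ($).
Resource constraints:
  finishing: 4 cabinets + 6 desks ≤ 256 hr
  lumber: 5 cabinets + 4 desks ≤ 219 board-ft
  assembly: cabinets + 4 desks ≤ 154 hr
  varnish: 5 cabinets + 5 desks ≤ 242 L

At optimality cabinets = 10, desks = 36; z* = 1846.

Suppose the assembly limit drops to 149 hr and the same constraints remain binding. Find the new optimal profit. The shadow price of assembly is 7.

1811

Δb = -5, so new z* = 1846 + (7)·(-5) = 1846 − 35 = 1811.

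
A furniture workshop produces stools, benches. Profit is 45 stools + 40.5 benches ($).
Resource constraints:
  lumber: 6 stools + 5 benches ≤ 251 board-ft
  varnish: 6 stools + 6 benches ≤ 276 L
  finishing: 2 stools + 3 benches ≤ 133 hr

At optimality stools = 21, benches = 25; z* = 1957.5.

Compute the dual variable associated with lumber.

Check each constraint at x*: lumber 251/251 (tight); varnish 276/276 (tight); finishing 117/133 (slack 16).
Since finishing is not tight, its dual is 0.
From A_Bᵀ y = c: 6·y_lumber + 6·y_varnish = 45; 5·y_lumber + 6·y_varnish = 40.5.
Solving: y_lumber = 4.5, y_varnish = 3.
Shadow price of lumber = 4.5.

4.5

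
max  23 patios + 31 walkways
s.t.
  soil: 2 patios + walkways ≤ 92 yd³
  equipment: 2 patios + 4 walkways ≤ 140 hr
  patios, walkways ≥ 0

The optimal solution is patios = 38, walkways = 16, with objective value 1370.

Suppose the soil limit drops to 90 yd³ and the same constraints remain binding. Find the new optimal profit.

Both soil and equipment are binding at x*.
The binding rows give the dual system: 2·y_soil + 2·y_equipment = 23 and 1·y_soil + 4·y_equipment = 31.
→ y_soil = 5 and y_equipment = 6.5.
Δz = y_soil·Δb = 5 × (-2) = -10, so new z* = 1370 − 10 = 1360.

1360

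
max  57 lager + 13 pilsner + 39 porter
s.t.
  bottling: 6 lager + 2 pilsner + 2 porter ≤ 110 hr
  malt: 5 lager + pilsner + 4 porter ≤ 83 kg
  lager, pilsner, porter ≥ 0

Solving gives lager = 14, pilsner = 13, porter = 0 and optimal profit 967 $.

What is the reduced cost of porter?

-1

Check each constraint at x*: bottling 110/110 (tight); malt 83/83 (tight).
From A_Bᵀ y = c: 6·y_bottling + 5·y_malt = 57; 2·y_bottling + 1·y_malt = 13.
This yields shadow prices y_bottling = 2, y_malt = 9.
Reduced cost of porter: c₃ − yᵀa₃ = 39 − (2·2 + 9·4) = 39 − 40 = -1.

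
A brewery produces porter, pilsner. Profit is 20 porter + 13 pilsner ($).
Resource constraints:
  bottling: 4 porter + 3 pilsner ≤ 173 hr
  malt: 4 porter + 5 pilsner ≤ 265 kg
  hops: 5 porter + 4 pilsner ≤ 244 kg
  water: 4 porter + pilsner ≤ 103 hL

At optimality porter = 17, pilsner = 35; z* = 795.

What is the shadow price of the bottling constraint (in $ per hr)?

4

Binding: bottling and water. Non-binding: malt (22 unused), hops (19 unused).
Slack constraints have shadow price 0 (complementary slackness).
Dual feasibility on the basic columns requires 4·y_bottling + 4·y_water = 20, 3·y_bottling + 1·y_water = 13.
Solving: y_bottling = 4, y_water = 1.
Shadow price of bottling = 4.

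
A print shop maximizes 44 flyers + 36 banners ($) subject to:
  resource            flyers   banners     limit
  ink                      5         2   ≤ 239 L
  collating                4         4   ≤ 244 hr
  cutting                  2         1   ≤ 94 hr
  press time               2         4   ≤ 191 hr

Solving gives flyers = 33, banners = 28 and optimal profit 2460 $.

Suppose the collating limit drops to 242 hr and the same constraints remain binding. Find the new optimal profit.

2446

Check each constraint at x*: ink 221/239 (slack 18); collating 244/244 (tight); cutting 94/94 (tight); press time 178/191 (slack 13).
Slack constraints have shadow price 0 (complementary slackness).
Dual feasibility on the basic columns requires 4·y_collating + 2·y_cutting = 44, 4·y_collating + 1·y_cutting = 36.
→ y_collating = 7 and y_cutting = 8.
Δz = y_collating·Δb = 7 × (-2) = -14, so new z* = 2460 − 14 = 2446.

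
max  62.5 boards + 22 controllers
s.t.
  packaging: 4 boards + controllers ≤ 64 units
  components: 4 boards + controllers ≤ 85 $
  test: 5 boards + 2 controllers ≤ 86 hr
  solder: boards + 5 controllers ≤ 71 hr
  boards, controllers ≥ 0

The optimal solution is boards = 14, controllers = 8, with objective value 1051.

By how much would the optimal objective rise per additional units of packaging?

5

At the optimum: packaging uses 64 of 64 (binding); components uses 64 of 85 (slack = 21); test uses 86 of 86 (binding); solder uses 54 of 71 (slack = 17).
Since components, solder are not tight, their duals are 0.
From A_Bᵀ y = c: 4·y_packaging + 5·y_test = 62.5; 1·y_packaging + 2·y_test = 22.
→ y_packaging = 5 and y_test = 8.5.
Shadow price of packaging = 5.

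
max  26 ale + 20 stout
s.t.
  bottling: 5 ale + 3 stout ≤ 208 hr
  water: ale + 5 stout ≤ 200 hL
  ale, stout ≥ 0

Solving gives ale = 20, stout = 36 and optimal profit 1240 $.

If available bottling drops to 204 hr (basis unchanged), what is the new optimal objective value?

1220

Check each constraint at x*: bottling 208/208 (tight); water 200/200 (tight).
Dual feasibility on the basic columns requires 5·y_bottling + 1·y_water = 26, 3·y_bottling + 5·y_water = 20.
→ y_bottling = 5 and y_water = 1.
Δz = y_bottling·Δb = 5 × (-4) = -20, so new z* = 1240 − 20 = 1220.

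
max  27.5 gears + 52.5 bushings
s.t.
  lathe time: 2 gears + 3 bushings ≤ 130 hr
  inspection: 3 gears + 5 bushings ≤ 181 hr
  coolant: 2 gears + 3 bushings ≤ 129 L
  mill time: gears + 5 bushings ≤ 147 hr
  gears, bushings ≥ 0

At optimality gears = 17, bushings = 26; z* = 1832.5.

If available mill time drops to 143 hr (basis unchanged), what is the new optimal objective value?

1824.5

Binding: inspection and mill time. Non-binding: lathe time (18 unused), coolant (17 unused).
By complementary slackness, y = 0 for the non-binding constraints.
The binding rows give the dual system: 3·y_inspection + 1·y_mill time = 27.5 and 5·y_inspection + 5·y_mill time = 52.5.
Solving: y_inspection = 8.5, y_mill time = 2.
Δz = y_mill time·Δb = 2 × (-4) = -8, so new z* = 1832.5 − 8 = 1824.5.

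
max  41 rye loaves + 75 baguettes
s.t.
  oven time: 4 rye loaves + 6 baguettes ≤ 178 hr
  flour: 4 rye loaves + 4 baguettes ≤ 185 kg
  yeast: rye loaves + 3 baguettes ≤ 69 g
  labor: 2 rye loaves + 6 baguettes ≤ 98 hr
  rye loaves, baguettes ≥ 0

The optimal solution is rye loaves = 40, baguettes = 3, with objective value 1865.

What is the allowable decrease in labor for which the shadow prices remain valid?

9

Binding constraints: oven time, labor. The basis is B = [[4,6],[2,6]] with det 12.
Per unit decrease in labor, x* moves by d = (0.5, -0.3333).
The basis stays optimal until baguettes reaches 0; allowable decrease = 9 hr.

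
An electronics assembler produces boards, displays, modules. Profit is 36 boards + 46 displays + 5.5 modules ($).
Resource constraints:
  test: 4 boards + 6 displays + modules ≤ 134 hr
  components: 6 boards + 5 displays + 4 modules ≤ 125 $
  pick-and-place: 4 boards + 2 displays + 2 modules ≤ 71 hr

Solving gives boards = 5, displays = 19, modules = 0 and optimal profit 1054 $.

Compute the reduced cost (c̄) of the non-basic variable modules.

Binding: test and components. Non-binding: pick-and-place (13 unused).
Since pick-and-place is not tight, its dual is 0.
Dual feasibility on the basic columns requires 4·y_test + 6·y_components = 36, 6·y_test + 5·y_components = 46.
→ y_test = 6 and y_components = 2.
Reduced cost of modules: c₃ − yᵀa₃ = 5.5 − (6·1 + 2·4) = 5.5 − 14 = -8.5.

-8.5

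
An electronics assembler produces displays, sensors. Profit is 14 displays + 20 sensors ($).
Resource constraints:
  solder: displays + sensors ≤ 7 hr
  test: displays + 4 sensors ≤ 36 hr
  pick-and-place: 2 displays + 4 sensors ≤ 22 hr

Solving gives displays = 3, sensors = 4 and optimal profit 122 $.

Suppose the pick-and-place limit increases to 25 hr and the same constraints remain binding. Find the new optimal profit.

131

At the optimum: solder uses 7 of 7 (binding); test uses 19 of 36 (slack = 17); pick-and-place uses 22 of 22 (binding).
By complementary slackness, y = 0 for the non-binding constraint.
The binding rows give the dual system: 1·y_solder + 2·y_pick-and-place = 14 and 1·y_solder + 4·y_pick-and-place = 20.
→ y_solder = 8 and y_pick-and-place = 3.
Δz = y_pick-and-place·Δb = 3 × (3) = 9, so new z* = 122 + 9 = 131.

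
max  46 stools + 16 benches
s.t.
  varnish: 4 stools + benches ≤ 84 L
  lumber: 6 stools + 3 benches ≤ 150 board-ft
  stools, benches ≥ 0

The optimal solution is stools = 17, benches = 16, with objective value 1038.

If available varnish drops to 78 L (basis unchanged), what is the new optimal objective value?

Both varnish and lumber are binding at x*.
Dual feasibility on the basic columns requires 4·y_varnish + 6·y_lumber = 46, 1·y_varnish + 3·y_lumber = 16.
Solving: y_varnish = 7, y_lumber = 3.
Δz = y_varnish·Δb = 7 × (-6) = -42, so new z* = 1038 − 42 = 996.

996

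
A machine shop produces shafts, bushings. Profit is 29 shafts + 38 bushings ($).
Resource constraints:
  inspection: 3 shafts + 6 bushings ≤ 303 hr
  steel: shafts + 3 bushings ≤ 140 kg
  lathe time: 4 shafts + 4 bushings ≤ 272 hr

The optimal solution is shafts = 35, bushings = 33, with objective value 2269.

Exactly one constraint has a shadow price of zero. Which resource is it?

steel

inspection: 303/303 (binding)
steel: 134/140 (slack 6)
lathe time: 272/272 (binding)
By complementary slackness, a constraint with positive slack has shadow price 0 → steel.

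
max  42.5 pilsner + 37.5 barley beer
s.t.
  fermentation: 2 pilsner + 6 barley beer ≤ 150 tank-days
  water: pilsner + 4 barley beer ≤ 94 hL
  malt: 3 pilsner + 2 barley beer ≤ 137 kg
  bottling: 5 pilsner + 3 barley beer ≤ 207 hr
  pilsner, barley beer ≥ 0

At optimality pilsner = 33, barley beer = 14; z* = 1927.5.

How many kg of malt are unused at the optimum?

10

malt used = 3·33 + 2·14 = 127; slack = 137 − 127 = 10.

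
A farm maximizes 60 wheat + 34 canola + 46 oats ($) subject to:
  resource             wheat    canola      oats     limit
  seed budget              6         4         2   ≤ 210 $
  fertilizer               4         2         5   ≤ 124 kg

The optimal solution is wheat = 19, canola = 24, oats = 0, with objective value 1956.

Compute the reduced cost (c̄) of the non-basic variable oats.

Both seed budget and fertilizer are binding at x*.
Dual feasibility on the basic columns requires 6·y_seed budget + 4·y_fertilizer = 60, 4·y_seed budget + 2·y_fertilizer = 34.
This yields shadow prices y_seed budget = 4, y_fertilizer = 9.
Reduced cost of oats: c₃ − yᵀa₃ = 46 − (4·2 + 9·5) = 46 − 53 = -7.

-7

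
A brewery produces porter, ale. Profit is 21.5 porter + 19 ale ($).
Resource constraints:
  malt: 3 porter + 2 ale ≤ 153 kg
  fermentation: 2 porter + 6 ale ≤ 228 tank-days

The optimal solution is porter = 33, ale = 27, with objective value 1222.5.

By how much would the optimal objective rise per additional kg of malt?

Check each constraint at x*: malt 153/153 (tight); fermentation 228/228 (tight).
From A_Bᵀ y = c: 3·y_malt + 2·y_fermentation = 21.5; 2·y_malt + 6·y_fermentation = 19.
Solving: y_malt = 6.5, y_fermentation = 1.
Shadow price of malt = 6.5.

6.5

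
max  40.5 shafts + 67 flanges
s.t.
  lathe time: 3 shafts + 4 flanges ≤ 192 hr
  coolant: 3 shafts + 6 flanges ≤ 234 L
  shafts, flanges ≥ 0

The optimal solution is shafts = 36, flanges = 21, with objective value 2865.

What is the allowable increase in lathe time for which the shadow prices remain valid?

Binding constraints: lathe time, coolant. The basis is B = [[3,4],[3,6]] with det 6.
Per unit increase in lathe time, x* moves by d = (1, -0.5).
The basis stays optimal until flanges reaches 0; allowable increase = 42 hr.

42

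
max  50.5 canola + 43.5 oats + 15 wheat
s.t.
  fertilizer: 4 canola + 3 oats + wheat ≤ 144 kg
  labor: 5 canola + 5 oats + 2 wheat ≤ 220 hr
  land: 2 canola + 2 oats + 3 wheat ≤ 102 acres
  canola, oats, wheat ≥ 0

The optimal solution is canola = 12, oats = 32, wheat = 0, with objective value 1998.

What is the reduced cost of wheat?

At the optimum: fertilizer uses 144 of 144 (binding); labor uses 220 of 220 (binding); land uses 88 of 102 (slack = 14).
By complementary slackness, y = 0 for the non-binding constraint.
The binding rows give the dual system: 4·y_fertilizer + 5·y_labor = 50.5 and 3·y_fertilizer + 5·y_labor = 43.5.
→ y_fertilizer = 7 and y_labor = 4.5.
Reduced cost of wheat: c₃ − yᵀa₃ = 15 − (7·1 + 4.5·2) = 15 − 16 = -1.

-1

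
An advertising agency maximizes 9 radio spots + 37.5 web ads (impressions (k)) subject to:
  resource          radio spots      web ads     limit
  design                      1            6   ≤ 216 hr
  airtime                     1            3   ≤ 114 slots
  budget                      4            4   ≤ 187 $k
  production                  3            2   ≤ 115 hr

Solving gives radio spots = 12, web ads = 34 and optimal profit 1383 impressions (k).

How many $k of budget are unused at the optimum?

budget used = 4·12 + 4·34 = 184; slack = 187 − 184 = 3.

3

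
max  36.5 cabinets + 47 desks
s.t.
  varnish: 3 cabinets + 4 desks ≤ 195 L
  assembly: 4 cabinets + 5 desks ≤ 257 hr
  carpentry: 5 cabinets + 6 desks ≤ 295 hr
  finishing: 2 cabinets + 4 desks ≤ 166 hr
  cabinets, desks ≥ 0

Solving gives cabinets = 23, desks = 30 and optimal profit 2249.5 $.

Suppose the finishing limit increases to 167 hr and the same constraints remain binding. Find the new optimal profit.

Binding: carpentry and finishing. Non-binding: varnish (6 unused), assembly (15 unused).
Since varnish, assembly are not tight, their duals are 0.
The binding rows give the dual system: 5·y_carpentry + 2·y_finishing = 36.5 and 6·y_carpentry + 4·y_finishing = 47.
This yields shadow prices y_carpentry = 6.5, y_finishing = 2.
Δz = y_finishing·Δb = 2 × (1) = 2, so new z* = 2249.5 + 2 = 2251.5.

2251.5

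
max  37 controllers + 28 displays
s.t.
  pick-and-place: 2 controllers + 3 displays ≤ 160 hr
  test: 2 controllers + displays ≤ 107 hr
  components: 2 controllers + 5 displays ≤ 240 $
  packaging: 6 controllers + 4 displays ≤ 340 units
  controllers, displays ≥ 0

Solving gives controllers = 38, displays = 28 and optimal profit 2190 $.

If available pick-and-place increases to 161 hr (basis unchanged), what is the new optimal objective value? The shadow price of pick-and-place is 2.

2192

Δb = 1, so new z* = 2190 + (2)·(1) = 2190 + 2 = 2192.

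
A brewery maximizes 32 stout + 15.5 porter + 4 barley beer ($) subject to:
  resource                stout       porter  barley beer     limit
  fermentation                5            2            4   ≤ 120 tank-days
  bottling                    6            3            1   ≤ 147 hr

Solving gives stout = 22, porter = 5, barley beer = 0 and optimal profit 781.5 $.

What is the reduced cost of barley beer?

-4.5

Check each constraint at x*: fermentation 120/120 (tight); bottling 147/147 (tight).
Dual feasibility on the basic columns requires 5·y_fermentation + 6·y_bottling = 32, 2·y_fermentation + 3·y_bottling = 15.5.
Solving: y_fermentation = 1, y_bottling = 4.5.
Reduced cost of barley beer: c₃ − yᵀa₃ = 4 − (1·4 + 4.5·1) = 4 − 8.5 = -4.5.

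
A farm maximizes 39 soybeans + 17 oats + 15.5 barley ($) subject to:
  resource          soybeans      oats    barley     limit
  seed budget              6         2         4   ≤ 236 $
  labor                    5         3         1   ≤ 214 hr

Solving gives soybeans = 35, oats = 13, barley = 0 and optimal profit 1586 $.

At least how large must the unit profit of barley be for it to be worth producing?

Check each constraint at x*: seed budget 236/236 (tight); labor 214/214 (tight).
Dual feasibility on the basic columns requires 6·y_seed budget + 5·y_labor = 39, 2·y_seed budget + 3·y_labor = 17.
→ y_seed budget = 4 and y_labor = 3.
barley enters the basis when its profit ≥ yᵀa₃ = 4·4 + 3·1 = 19.

19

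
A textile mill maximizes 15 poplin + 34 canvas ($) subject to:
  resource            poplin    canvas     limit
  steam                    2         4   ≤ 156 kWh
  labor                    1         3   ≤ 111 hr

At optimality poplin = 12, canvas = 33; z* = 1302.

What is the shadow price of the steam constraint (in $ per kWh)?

At the optimum: steam uses 156 of 156 (binding); labor uses 111 of 111 (binding).
From A_Bᵀ y = c: 2·y_steam + 1·y_labor = 15; 4·y_steam + 3·y_labor = 34.
Solving: y_steam = 5.5, y_labor = 4.
Shadow price of steam = 5.5.

5.5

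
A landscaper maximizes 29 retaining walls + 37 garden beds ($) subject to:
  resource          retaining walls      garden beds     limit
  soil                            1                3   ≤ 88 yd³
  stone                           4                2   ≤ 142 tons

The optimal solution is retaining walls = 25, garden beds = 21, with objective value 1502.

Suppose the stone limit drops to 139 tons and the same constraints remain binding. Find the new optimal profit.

1487

Both soil and stone are binding at x*.
Dual feasibility on the basic columns requires 1·y_soil + 4·y_stone = 29, 3·y_soil + 2·y_stone = 37.
→ y_soil = 9 and y_stone = 5.
Δz = y_stone·Δb = 5 × (-3) = -15, so new z* = 1502 − 15 = 1487.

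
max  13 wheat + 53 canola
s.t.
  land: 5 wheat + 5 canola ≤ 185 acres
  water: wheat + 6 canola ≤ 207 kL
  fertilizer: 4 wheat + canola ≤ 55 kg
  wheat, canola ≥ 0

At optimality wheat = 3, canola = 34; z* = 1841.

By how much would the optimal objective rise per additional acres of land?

1

Binding: land and water. Non-binding: fertilizer (9 unused).
By complementary slackness, y = 0 for the non-binding constraint.
The binding rows give the dual system: 5·y_land + 1·y_water = 13 and 5·y_land + 6·y_water = 53.
Solving: y_land = 1, y_water = 8.
Shadow price of land = 1.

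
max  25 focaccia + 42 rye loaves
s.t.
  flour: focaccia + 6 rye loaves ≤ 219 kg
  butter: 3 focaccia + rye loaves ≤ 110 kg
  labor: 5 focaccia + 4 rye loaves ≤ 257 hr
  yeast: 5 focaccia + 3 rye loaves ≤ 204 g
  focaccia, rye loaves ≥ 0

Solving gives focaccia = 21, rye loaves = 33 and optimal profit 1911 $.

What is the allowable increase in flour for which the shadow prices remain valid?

108

Binding constraints: flour, yeast. The basis is B = [[1,6],[5,3]] with det -27.
Per unit increase in flour, x* moves by d = (-0.1111, 0.1852).
The basis stays optimal until labor becomes binding; allowable increase = 108 kg.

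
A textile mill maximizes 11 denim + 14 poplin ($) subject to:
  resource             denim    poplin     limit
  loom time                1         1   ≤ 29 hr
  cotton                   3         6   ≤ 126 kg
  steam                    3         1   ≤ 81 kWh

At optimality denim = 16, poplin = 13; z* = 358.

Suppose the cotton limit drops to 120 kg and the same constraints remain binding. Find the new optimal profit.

352

Binding: loom time and cotton. Non-binding: steam (20 unused).
Since steam is not tight, its dual is 0.
From A_Bᵀ y = c: 1·y_loom time + 3·y_cotton = 11; 1·y_loom time + 6·y_cotton = 14.
Solving: y_loom time = 8, y_cotton = 1.
Δz = y_cotton·Δb = 1 × (-6) = -6, so new z* = 358 − 6 = 352.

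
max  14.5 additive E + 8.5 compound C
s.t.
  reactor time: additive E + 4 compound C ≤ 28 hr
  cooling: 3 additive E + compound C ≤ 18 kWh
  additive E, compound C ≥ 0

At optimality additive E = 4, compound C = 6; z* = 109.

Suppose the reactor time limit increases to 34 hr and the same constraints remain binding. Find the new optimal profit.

At the optimum: reactor time uses 28 of 28 (binding); cooling uses 18 of 18 (binding).
The binding rows give the dual system: 1·y_reactor time + 3·y_cooling = 14.5 and 4·y_reactor time + 1·y_cooling = 8.5.
→ y_reactor time = 1 and y_cooling = 4.5.
Δz = y_reactor time·Δb = 1 × (6) = 6, so new z* = 109 + 6 = 115.

115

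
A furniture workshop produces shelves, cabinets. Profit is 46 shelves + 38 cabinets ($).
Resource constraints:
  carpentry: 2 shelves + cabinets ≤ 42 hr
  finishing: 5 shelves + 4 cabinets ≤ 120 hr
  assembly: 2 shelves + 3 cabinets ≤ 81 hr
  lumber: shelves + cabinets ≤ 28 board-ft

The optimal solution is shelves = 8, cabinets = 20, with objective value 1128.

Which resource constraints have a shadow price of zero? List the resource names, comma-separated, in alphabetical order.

carpentry: 36/42 (slack 6)
finishing: 120/120 (binding)
assembly: 76/81 (slack 5)
lumber: 28/28 (binding)
By complementary slackness, a constraint with positive slack has shadow price 0 → assembly, carpentry.

assembly, carpentry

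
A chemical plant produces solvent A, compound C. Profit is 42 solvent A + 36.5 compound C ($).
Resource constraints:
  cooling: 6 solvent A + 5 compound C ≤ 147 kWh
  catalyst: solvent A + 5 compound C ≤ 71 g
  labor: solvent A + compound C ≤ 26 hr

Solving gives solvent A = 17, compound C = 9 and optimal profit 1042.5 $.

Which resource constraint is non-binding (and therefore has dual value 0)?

catalyst

cooling: 147/147 (binding)
catalyst: 62/71 (slack 9)
labor: 26/26 (binding)
By complementary slackness, a constraint with positive slack has shadow price 0 → catalyst.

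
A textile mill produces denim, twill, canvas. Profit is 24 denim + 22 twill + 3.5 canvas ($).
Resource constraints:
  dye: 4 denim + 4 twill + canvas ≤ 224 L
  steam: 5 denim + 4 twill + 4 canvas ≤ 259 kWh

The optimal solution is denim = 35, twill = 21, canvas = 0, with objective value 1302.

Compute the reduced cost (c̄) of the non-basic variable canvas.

At the optimum: dye uses 224 of 224 (binding); steam uses 259 of 259 (binding).
Dual feasibility on the basic columns requires 4·y_dye + 5·y_steam = 24, 4·y_dye + 4·y_steam = 22.
Solving: y_dye = 3.5, y_steam = 2.
Reduced cost of canvas: c₃ − yᵀa₃ = 3.5 − (3.5·1 + 2·4) = 3.5 − 11.5 = -8.

-8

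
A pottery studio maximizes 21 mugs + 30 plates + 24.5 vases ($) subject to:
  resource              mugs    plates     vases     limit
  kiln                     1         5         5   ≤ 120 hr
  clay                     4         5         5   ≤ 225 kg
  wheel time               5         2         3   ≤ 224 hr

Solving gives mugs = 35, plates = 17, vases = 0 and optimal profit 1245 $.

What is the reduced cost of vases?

-5.5

Check each constraint at x*: kiln 120/120 (tight); clay 225/225 (tight); wheel time 209/224 (slack 15).
Since wheel time is not tight, its dual is 0.
From A_Bᵀ y = c: 1·y_kiln + 4·y_clay = 21; 5·y_kiln + 5·y_clay = 30.
Solving: y_kiln = 1, y_clay = 5.
Reduced cost of vases: c₃ − yᵀa₃ = 24.5 − (1·5 + 5·5) = 24.5 − 30 = -5.5.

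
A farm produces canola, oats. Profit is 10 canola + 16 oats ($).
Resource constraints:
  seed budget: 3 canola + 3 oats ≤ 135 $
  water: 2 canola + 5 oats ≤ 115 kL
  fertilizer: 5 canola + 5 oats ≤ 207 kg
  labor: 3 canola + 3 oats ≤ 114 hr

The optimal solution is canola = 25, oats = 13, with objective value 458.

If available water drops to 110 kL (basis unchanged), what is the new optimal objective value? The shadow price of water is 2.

Δb = -5, so new z* = 458 + (2)·(-5) = 458 − 10 = 448.

448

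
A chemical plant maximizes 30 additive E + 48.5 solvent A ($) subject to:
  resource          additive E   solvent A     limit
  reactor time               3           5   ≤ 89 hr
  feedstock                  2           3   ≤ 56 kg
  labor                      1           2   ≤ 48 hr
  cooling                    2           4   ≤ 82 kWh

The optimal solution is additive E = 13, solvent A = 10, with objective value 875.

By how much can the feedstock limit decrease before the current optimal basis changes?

2.6

Binding constraints: reactor time, feedstock. The basis is B = [[3,5],[2,3]] with det -1.
Per unit decrease in feedstock, x* moves by d = (-5, 3).
The basis stays optimal until additive E reaches 0; allowable decrease = 2.6 kg.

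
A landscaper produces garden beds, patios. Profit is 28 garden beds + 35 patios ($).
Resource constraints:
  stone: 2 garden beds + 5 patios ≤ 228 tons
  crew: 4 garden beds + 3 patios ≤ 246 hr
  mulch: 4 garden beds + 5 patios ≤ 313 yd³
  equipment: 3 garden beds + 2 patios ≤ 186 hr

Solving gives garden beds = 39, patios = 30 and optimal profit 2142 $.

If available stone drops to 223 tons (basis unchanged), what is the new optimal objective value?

2122

Check each constraint at x*: stone 228/228 (tight); crew 246/246 (tight); mulch 306/313 (slack 7); equipment 177/186 (slack 9).
By complementary slackness, y = 0 for the non-binding constraints.
The binding rows give the dual system: 2·y_stone + 4·y_crew = 28 and 5·y_stone + 3·y_crew = 35.
This yields shadow prices y_stone = 4, y_crew = 5.
Δz = y_stone·Δb = 4 × (-5) = -20, so new z* = 2142 − 20 = 2122.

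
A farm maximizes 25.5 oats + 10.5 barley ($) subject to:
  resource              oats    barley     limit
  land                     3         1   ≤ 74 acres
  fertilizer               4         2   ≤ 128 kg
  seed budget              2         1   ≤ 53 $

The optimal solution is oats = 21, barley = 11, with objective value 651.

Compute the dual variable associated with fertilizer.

0

At the optimum: land uses 74 of 74 (binding); fertilizer uses 106 of 128 (slack = 22); seed budget uses 53 of 53 (binding).
Slack constraints have shadow price 0 (complementary slackness).
From A_Bᵀ y = c: 3·y_land + 2·y_seed budget = 25.5; 1·y_land + 1·y_seed budget = 10.5.
Solving: y_land = 4.5, y_seed budget = 6.
Shadow price of fertilizer = 0.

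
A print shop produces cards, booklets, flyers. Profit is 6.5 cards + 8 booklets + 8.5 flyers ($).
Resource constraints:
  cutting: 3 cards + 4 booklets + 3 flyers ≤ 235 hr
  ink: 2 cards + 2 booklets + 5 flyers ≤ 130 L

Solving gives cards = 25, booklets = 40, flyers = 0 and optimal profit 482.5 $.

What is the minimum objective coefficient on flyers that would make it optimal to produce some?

9.5

Both cutting and ink are binding at x*.
From A_Bᵀ y = c: 3·y_cutting + 2·y_ink = 6.5; 4·y_cutting + 2·y_ink = 8.
Solving: y_cutting = 1.5, y_ink = 1.
flyers enters the basis when its profit ≥ yᵀa₃ = 1.5·3 + 1·5 = 9.5.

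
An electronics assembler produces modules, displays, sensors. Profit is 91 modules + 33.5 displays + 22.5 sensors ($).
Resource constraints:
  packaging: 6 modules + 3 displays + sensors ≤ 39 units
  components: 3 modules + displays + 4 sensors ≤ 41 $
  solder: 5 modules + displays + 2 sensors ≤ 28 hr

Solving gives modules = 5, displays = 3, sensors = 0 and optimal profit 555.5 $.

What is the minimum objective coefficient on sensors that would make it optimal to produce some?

Check each constraint at x*: packaging 39/39 (tight); components 18/41 (slack 23); solder 28/28 (tight).
Slack constraints have shadow price 0 (complementary slackness).
From A_Bᵀ y = c: 6·y_packaging + 5·y_solder = 91; 3·y_packaging + 1·y_solder = 33.5.
→ y_packaging = 8.5 and y_solder = 8.
sensors enters the basis when its profit ≥ yᵀa₃ = 8.5·1 + 8·2 = 24.5.

24.5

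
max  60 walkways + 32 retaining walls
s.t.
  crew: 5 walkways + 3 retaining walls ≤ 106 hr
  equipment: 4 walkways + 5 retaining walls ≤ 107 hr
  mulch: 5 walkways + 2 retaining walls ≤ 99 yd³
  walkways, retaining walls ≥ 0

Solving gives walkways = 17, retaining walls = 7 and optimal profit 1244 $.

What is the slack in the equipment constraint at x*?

equipment used = 4·17 + 5·7 = 103; slack = 107 − 103 = 4.

4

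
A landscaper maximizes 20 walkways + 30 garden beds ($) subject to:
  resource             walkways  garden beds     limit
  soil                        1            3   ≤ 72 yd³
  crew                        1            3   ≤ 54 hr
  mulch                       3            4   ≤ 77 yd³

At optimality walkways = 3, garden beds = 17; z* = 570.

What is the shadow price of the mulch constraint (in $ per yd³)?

6

At the optimum: soil uses 54 of 72 (slack = 18); crew uses 54 of 54 (binding); mulch uses 77 of 77 (binding).
Slack constraints have shadow price 0 (complementary slackness).
From A_Bᵀ y = c: 1·y_crew + 3·y_mulch = 20; 3·y_crew + 4·y_mulch = 30.
Solving: y_crew = 2, y_mulch = 6.
Shadow price of mulch = 6.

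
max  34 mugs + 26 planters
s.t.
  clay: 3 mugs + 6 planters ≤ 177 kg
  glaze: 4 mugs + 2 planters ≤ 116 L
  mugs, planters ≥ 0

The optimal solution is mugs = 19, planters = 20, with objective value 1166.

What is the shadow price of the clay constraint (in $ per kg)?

2

Both clay and glaze are binding at x*.
From A_Bᵀ y = c: 3·y_clay + 4·y_glaze = 34; 6·y_clay + 2·y_glaze = 26.
→ y_clay = 2 and y_glaze = 7.
Shadow price of clay = 2.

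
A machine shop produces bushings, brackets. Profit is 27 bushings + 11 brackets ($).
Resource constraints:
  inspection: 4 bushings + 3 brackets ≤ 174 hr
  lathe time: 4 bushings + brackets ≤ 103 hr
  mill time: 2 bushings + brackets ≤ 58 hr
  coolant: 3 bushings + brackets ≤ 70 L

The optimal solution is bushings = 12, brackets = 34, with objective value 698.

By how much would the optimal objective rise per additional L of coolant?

Check each constraint at x*: inspection 150/174 (slack 24); lathe time 82/103 (slack 21); mill time 58/58 (tight); coolant 70/70 (tight).
Since inspection, lathe time are not tight, their duals are 0.
From A_Bᵀ y = c: 2·y_mill time + 3·y_coolant = 27; 1·y_mill time + 1·y_coolant = 11.
Solving: y_mill time = 6, y_coolant = 5.
Shadow price of coolant = 5.

5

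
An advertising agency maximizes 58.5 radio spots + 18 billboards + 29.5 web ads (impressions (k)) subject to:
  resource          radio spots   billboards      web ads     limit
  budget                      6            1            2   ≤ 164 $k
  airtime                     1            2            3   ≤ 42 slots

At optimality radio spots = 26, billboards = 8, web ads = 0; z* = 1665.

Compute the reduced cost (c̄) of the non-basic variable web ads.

-2

Check each constraint at x*: budget 164/164 (tight); airtime 42/42 (tight).
The binding rows give the dual system: 6·y_budget + 1·y_airtime = 58.5 and 1·y_budget + 2·y_airtime = 18.
Solving: y_budget = 9, y_airtime = 4.5.
Reduced cost of web ads: c₃ − yᵀa₃ = 29.5 − (9·2 + 4.5·3) = 29.5 − 31.5 = -2.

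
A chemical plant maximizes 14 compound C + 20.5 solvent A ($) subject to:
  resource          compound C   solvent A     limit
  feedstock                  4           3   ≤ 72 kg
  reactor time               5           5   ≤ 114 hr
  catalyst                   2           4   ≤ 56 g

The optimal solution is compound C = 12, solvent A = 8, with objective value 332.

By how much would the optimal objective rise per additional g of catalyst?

At the optimum: feedstock uses 72 of 72 (binding); reactor time uses 100 of 114 (slack = 14); catalyst uses 56 of 56 (binding).
Slack constraints have shadow price 0 (complementary slackness).
From A_Bᵀ y = c: 4·y_feedstock + 2·y_catalyst = 14; 3·y_feedstock + 4·y_catalyst = 20.5.
→ y_feedstock = 1.5 and y_catalyst = 4.
Shadow price of catalyst = 4.

4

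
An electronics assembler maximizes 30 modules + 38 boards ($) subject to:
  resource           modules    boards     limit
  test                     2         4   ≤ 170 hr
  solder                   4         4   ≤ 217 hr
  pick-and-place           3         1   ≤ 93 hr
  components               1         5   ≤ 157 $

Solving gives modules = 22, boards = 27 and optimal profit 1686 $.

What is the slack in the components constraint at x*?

0

components used = 1·22 + 5·27 = 157; slack = 157 − 157 = 0.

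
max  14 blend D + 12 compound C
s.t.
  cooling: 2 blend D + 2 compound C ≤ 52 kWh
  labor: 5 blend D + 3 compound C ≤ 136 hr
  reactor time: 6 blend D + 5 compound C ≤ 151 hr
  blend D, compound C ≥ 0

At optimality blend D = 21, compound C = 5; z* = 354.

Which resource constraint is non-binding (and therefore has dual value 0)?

labor

cooling: 52/52 (binding)
labor: 120/136 (slack 16)
reactor time: 151/151 (binding)
By complementary slackness, a constraint with positive slack has shadow price 0 → labor.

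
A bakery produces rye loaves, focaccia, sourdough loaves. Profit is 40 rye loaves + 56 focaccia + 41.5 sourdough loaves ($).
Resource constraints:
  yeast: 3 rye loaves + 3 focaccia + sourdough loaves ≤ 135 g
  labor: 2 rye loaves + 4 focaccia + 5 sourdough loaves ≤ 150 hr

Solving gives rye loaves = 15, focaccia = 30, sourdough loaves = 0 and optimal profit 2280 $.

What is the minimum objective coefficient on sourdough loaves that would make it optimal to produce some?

48

At the optimum: yeast uses 135 of 135 (binding); labor uses 150 of 150 (binding).
Dual feasibility on the basic columns requires 3·y_yeast + 2·y_labor = 40, 3·y_yeast + 4·y_labor = 56.
This yields shadow prices y_yeast = 8, y_labor = 8.
sourdough loaves enters the basis when its profit ≥ yᵀa₃ = 8·1 + 8·5 = 48.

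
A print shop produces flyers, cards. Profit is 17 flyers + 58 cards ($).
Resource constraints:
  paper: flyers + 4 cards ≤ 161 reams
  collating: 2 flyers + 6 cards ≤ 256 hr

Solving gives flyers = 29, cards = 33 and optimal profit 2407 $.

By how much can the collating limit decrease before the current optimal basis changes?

Binding constraints: paper, collating. The basis is B = [[1,4],[2,6]] with det -2.
Per unit decrease in collating, x* moves by d = (-2, 0.5).
The basis stays optimal until flyers reaches 0; allowable decrease = 14.5 hr.

14.5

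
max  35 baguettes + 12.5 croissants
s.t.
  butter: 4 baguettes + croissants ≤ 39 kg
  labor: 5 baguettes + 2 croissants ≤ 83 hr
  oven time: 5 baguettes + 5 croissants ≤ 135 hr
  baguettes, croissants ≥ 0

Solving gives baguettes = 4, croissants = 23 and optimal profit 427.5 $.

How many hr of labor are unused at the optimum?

17

labor used = 5·4 + 2·23 = 66; slack = 83 − 66 = 17.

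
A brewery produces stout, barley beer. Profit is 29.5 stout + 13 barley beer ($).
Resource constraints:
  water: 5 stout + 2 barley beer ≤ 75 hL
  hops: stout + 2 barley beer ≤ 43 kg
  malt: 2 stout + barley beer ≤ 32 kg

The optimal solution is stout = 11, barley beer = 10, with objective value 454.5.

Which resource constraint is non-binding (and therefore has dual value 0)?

water: 75/75 (binding)
hops: 31/43 (slack 12)
malt: 32/32 (binding)
By complementary slackness, a constraint with positive slack has shadow price 0 → hops.

hops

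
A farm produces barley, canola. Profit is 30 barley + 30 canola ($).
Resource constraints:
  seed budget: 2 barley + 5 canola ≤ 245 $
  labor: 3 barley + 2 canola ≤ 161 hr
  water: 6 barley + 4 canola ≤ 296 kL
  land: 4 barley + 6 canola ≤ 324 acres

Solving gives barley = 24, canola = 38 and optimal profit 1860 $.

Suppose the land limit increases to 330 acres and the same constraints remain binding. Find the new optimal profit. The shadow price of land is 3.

Δb = 6, so new z* = 1860 + (3)·(6) = 1860 + 18 = 1878.

1878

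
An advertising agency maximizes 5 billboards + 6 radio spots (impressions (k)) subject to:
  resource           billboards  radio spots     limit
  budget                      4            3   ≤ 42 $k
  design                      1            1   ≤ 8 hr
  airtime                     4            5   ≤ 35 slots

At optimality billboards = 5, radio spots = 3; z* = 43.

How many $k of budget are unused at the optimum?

13

budget used = 4·5 + 3·3 = 29; slack = 42 − 29 = 13.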